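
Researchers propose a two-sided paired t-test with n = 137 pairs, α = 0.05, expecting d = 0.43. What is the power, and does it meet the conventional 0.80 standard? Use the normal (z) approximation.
Power ≈ 1.00; the study is adequately powered (power ≥ 0.80)

Power calculation (paired t-test, normal approximation):
z_β = d · √n - z_{α/2}
z_β = 0.43 · √137 - 1.960
z_β = 0.43 · 11.705 - 1.960
z_β = 3.073

Power = Φ(z_β) = Φ(3.073) ≈ 0.999

Effect size d = 0.43 is small by Cohen's convention (0.2/0.5/0.8).

Threshold: power ≥ 0.80 is conventionally adequate.
Power ≈ 1.00 → the study is adequately powered (power ≥ 0.80).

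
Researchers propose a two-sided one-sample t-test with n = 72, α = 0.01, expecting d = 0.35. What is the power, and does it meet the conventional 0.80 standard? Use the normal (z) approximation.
Power ≈ 0.65; the study is underpowered (power < 0.80)

Power calculation (one-sample t-test, normal approximation):
z_β = d · √n - z_{α/2}
z_β = 0.35 · √72 - 2.576
z_β = 0.35 · 8.485 - 2.576
z_β = 0.394

Power = Φ(z_β) = Φ(0.394) ≈ 0.653

Effect size d = 0.35 is small by Cohen's convention (0.2/0.5/0.8).

Threshold: power ≥ 0.80 is conventionally adequate.
Power ≈ 0.65 → the study is underpowered (power < 0.80).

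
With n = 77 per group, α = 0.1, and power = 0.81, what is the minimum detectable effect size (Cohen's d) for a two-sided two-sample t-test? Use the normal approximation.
d ≈ 0.41

Minimum detectable effect (two-sample t-test, normal approximation):
d = (z_{α/2} + z_β) / √(n/2)
d = (1.645 + 0.878) / √(77/2)
d = 2.523 / 6.205
d ≈ 0.41

By Cohen's convention (0.2 small / 0.5 medium / 0.8 large): small effect.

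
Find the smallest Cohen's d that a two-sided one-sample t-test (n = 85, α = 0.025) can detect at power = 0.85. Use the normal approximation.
d ≈ 0.36

Minimum detectable effect (one-sample t-test, normal approximation):
d = (z_{α/2} + z_β) / √n
d = (2.241 + 1.036) / √85
d = 3.278 / 9.220
d ≈ 0.36

By Cohen's convention (0.2 small / 0.5 medium / 0.8 large): small effect.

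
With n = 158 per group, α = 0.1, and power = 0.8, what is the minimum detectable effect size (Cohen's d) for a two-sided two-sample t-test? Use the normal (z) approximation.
d ≈ 0.28

Minimum detectable effect (two-sample t-test, normal approximation):
d = (z_{α/2} + z_β) / √(n/2)
d = (1.645 + 0.842) / √(158/2)
d = 2.486 / 8.888
d ≈ 0.28

By Cohen's convention (0.2 small / 0.5 medium / 0.8 large): small effect.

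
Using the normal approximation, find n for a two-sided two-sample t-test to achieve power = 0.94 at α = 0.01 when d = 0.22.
n = 706 per group

Sample size formula (two-sample t-test, normal approximation):
n = 2 · ((z_{α/2} + z_β) / d)²

z_{α/2} = 2.576 (for α = 0.01, two-sided)
z_β = 1.555 (for power = 0.94)
d = 0.22

n = 2 · ((2.576 + 1.555) / 0.22)²
n = 2 · (18.777)²
n ≈ 705.15
Round up to the next whole number: n = 706 per group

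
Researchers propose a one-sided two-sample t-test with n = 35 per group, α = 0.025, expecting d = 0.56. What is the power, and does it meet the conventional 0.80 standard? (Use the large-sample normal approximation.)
Power ≈ 0.65; the study is underpowered (power < 0.80)

Power calculation (two-sample t-test, normal approximation):
z_β = d · √(n/2) - z_α
z_β = 0.56 · √(35/2) - 1.960
z_β = 0.56 · 4.183 - 1.960
z_β = 0.383

Power = Φ(z_β) = Φ(0.383) ≈ 0.649

Effect size d = 0.56 is medium by Cohen's convention (0.2/0.5/0.8).

Threshold: power ≥ 0.80 is conventionally adequate.
Power ≈ 0.65 → the study is underpowered (power < 0.80).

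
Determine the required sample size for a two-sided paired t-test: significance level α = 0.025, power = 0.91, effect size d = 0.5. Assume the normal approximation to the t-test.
n = 52 pairs

Sample size formula (paired t-test, normal approximation):
n = ((z_{α/2} + z_β) / d)²

z_{α/2} = 2.241 (for α = 0.025, two-sided)
z_β = 1.341 (for power = 0.91)
d = 0.5

n = ((2.241 + 1.341) / 0.5)²
n = (7.164)²
n ≈ 51.32
Round up to the next whole number: n = 52 pairs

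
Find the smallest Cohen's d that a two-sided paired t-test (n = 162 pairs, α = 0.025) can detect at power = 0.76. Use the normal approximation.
d ≈ 0.23

Minimum detectable effect (paired t-test, normal approximation):
d = (z_{α/2} + z_β) / √n
d = (2.241 + 0.706) / √162
d = 2.948 / 12.728
d ≈ 0.23

By Cohen's convention (0.2 small / 0.5 medium / 0.8 large): small effect.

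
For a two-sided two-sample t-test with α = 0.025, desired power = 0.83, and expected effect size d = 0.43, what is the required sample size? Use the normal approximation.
n = 111 per group

Sample size formula (two-sample t-test, normal approximation):
n = 2 · ((z_{α/2} + z_β) / d)²

z_{α/2} = 2.241 (for α = 0.025, two-sided)
z_β = 0.954 (for power = 0.83)
d = 0.43

n = 2 · ((2.241 + 0.954) / 0.43)²
n = 2 · (7.430)²
n ≈ 110.41
Round up to the next whole number: n = 111 per group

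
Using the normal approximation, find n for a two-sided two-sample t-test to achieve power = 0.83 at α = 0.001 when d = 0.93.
n = 42 per group

Sample size formula (two-sample t-test, normal approximation):
n = 2 · ((z_{α/2} + z_β) / d)²

z_{α/2} = 3.291 (for α = 0.001, two-sided)
z_β = 0.954 (for power = 0.83)
d = 0.93

n = 2 · ((3.291 + 0.954) / 0.93)²
n = 2 · (4.565)²
n ≈ 41.68
Round up to the next whole number: n = 42 per group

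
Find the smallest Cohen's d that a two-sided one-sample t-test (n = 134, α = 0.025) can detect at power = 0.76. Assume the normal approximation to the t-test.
d ≈ 0.25

Minimum detectable effect (one-sample t-test, normal approximation):
d = (z_{α/2} + z_β) / √n
d = (2.241 + 0.706) / √134
d = 2.948 / 11.576
d ≈ 0.25

By Cohen's convention (0.2 small / 0.5 medium / 0.8 large): small effect.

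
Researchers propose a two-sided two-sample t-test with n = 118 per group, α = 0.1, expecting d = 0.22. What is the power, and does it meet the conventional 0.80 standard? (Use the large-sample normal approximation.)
Power ≈ 0.52; the study is underpowered (power < 0.80)

Power calculation (two-sample t-test, normal approximation):
z_β = d · √(n/2) - z_{α/2}
z_β = 0.22 · √(118/2) - 1.645
z_β = 0.22 · 7.681 - 1.645
z_β = 0.045

Power = Φ(z_β) = Φ(0.045) ≈ 0.518

Effect size d = 0.22 is small by Cohen's convention (0.2/0.5/0.8).

Threshold: power ≥ 0.80 is conventionally adequate.
Power ≈ 0.52 → the study is underpowered (power < 0.80).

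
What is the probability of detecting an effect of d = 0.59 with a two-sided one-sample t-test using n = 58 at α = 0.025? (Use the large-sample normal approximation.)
Power ≈ 0.99

Power calculation (one-sample t-test, normal approximation):
z_β = d · √n - z_{α/2}
z_β = 0.59 · √58 - 2.241
z_β = 0.59 · 7.616 - 2.241
z_β = 2.252

Power = Φ(z_β) = Φ(2.252) ≈ 0.988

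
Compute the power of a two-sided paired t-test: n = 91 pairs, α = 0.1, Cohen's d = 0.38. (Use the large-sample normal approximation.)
Power ≈ 0.98

Power calculation (paired t-test, normal approximation):
z_β = d · √n - z_{α/2}
z_β = 0.38 · √91 - 1.645
z_β = 0.38 · 9.539 - 1.645
z_β = 1.980

Power = Φ(z_β) = Φ(1.980) ≈ 0.976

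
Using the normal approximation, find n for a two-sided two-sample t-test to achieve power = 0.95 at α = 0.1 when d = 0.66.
n = 50 per group

Sample size formula (two-sample t-test, normal approximation):
n = 2 · ((z_{α/2} + z_β) / d)²

z_{α/2} = 1.645 (for α = 0.1, two-sided)
z_β = 1.645 (for power = 0.95)
d = 0.66

n = 2 · ((1.645 + 1.645) / 0.66)²
n = 2 · (4.985)²
n ≈ 49.70
Round up to the next whole number: n = 50 per group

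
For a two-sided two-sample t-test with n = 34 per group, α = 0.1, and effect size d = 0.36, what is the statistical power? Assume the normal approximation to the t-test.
Power ≈ 0.44

Power calculation (two-sample t-test, normal approximation):
z_β = d · √(n/2) - z_{α/2}
z_β = 0.36 · √(34/2) - 1.645
z_β = 0.36 · 4.123 - 1.645
z_β = -0.161

Power = Φ(z_β) = Φ(-0.161) ≈ 0.436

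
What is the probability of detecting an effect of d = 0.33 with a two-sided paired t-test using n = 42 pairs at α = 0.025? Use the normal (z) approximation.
Power ≈ 0.46

Power calculation (paired t-test, normal approximation):
z_β = d · √n - z_{α/2}
z_β = 0.33 · √42 - 2.241
z_β = 0.33 · 6.481 - 2.241
z_β = -0.103

Power = Φ(z_β) = Φ(-0.103) ≈ 0.459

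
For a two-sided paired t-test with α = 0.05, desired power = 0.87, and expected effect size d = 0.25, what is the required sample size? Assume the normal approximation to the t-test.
n = 153 pairs

Sample size formula (paired t-test, normal approximation):
n = ((z_{α/2} + z_β) / d)²

z_{α/2} = 1.960 (for α = 0.05, two-sided)
z_β = 1.126 (for power = 0.87)
d = 0.25

n = ((1.960 + 1.126) / 0.25)²
n = (12.344)²
n ≈ 152.37
Round up to the next whole number: n = 153 pairs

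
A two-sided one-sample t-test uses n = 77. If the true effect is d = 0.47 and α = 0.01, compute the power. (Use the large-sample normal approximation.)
Power ≈ 0.94

Power calculation (one-sample t-test, normal approximation):
z_β = d · √n - z_{α/2}
z_β = 0.47 · √77 - 2.576
z_β = 0.47 · 8.775 - 2.576
z_β = 1.548

Power = Φ(z_β) = Φ(1.548) ≈ 0.939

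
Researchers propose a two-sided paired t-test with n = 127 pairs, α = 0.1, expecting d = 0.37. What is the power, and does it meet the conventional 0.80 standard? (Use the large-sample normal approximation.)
Power ≈ 0.99; the study is adequately powered (power ≥ 0.80)

Power calculation (paired t-test, normal approximation):
z_β = d · √n - z_{α/2}
z_β = 0.37 · √127 - 1.645
z_β = 0.37 · 11.269 - 1.645
z_β = 2.525

Power = Φ(z_β) = Φ(2.525) ≈ 0.994

Effect size d = 0.37 is small by Cohen's convention (0.2/0.5/0.8).

Threshold: power ≥ 0.80 is conventionally adequate.
Power ≈ 0.99 → the study is adequately powered (power ≥ 0.80).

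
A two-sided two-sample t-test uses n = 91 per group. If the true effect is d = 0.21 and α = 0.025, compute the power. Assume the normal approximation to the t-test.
Power ≈ 0.20

Power calculation (two-sample t-test, normal approximation):
z_β = d · √(n/2) - z_{α/2}
z_β = 0.21 · √(91/2) - 2.241
z_β = 0.21 · 6.745 - 2.241
z_β = -0.825

Power = Φ(z_β) = Φ(-0.825) ≈ 0.205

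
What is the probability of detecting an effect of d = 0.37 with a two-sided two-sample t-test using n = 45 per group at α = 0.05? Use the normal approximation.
Power ≈ 0.42

Power calculation (two-sample t-test, normal approximation):
z_β = d · √(n/2) - z_{α/2}
z_β = 0.37 · √(45/2) - 1.960
z_β = 0.37 · 4.743 - 1.960
z_β = -0.205

Power = Φ(z_β) = Φ(-0.205) ≈ 0.419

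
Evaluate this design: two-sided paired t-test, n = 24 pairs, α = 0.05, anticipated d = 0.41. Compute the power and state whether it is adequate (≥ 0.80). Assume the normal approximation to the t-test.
Power ≈ 0.52; the study is underpowered (power < 0.80)

Power calculation (paired t-test, normal approximation):
z_β = d · √n - z_{α/2}
z_β = 0.41 · √24 - 1.960
z_β = 0.41 · 4.899 - 1.960
z_β = 0.049

Power = Φ(z_β) = Φ(0.049) ≈ 0.519

Effect size d = 0.41 is small by Cohen's convention (0.2/0.5/0.8).

Threshold: power ≥ 0.80 is conventionally adequate.
Power ≈ 0.52 → the study is underpowered (power < 0.80).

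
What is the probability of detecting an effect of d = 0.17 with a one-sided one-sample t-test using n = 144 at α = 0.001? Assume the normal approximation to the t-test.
Power ≈ 0.15

Power calculation (one-sample t-test, normal approximation):
z_β = d · √n - z_α
z_β = 0.17 · √144 - 3.090
z_β = 0.17 · 12.000 - 3.090
z_β = -1.050

Power = Φ(z_β) = Φ(-1.050) ≈ 0.147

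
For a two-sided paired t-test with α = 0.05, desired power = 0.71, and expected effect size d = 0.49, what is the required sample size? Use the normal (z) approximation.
n = 27 pairs

Sample size formula (paired t-test, normal approximation):
n = ((z_{α/2} + z_β) / d)²

z_{α/2} = 1.960 (for α = 0.05, two-sided)
z_β = 0.553 (for power = 0.71)
d = 0.49

n = ((1.960 + 0.553) / 0.49)²
n = (5.129)²
n ≈ 26.31
Round up to the next whole number: n = 27 pairs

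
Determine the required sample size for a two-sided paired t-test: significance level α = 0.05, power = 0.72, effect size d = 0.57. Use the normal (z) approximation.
n = 20 pairs

Sample size formula (paired t-test, normal approximation):
n = ((z_{α/2} + z_β) / d)²

z_{α/2} = 1.960 (for α = 0.05, two-sided)
z_β = 0.583 (for power = 0.72)
d = 0.57

n = ((1.960 + 0.583) / 0.57)²
n = (4.461)²
n ≈ 19.90
Round up to the next whole number: n = 20 pairs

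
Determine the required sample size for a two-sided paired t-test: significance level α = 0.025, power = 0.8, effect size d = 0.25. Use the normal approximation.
n = 153 pairs

Sample size formula (paired t-test, normal approximation):
n = ((z_{α/2} + z_β) / d)²

z_{α/2} = 2.241 (for α = 0.025, two-sided)
z_β = 0.842 (for power = 0.8)
d = 0.25

n = ((2.241 + 0.842) / 0.25)²
n = (12.332)²
n ≈ 152.08
Round up to the next whole number: n = 153 pairs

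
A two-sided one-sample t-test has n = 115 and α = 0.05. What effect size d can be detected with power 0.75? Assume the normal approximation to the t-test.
d ≈ 0.25

Minimum detectable effect (one-sample t-test, normal approximation):
d = (z_{α/2} + z_β) / √n
d = (1.960 + 0.674) / √115
d = 2.634 / 10.724
d ≈ 0.25

By Cohen's convention (0.2 small / 0.5 medium / 0.8 large): small effect.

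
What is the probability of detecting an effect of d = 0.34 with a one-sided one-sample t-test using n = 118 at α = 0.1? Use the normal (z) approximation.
Power ≈ 0.99

Power calculation (one-sample t-test, normal approximation):
z_β = d · √n - z_α
z_β = 0.34 · √118 - 1.282
z_β = 0.34 · 10.863 - 1.282
z_β = 2.412

Power = Φ(z_β) = Φ(2.412) ≈ 0.992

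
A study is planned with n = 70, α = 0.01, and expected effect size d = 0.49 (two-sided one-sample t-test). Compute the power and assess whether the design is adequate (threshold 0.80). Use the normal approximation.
Power ≈ 0.94; the study is adequately powered (power ≥ 0.80)

Power calculation (one-sample t-test, normal approximation):
z_β = d · √n - z_{α/2}
z_β = 0.49 · √70 - 2.576
z_β = 0.49 · 8.367 - 2.576
z_β = 1.524

Power = Φ(z_β) = Φ(1.524) ≈ 0.936

Effect size d = 0.49 is small by Cohen's convention (0.2/0.5/0.8).

Threshold: power ≥ 0.80 is conventionally adequate.
Power ≈ 0.94 → the study is adequately powered (power ≥ 0.80).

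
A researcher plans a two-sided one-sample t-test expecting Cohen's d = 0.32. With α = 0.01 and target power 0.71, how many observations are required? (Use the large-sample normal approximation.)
n = 96

Sample size formula (one-sample t-test, normal approximation):
n = ((z_{α/2} + z_β) / d)²

z_{α/2} = 2.576 (for α = 0.01, two-sided)
z_β = 0.553 (for power = 0.71)
d = 0.32

n = ((2.576 + 0.553) / 0.32)²
n = (9.778)²
n ≈ 95.61
Round up to the next whole number: n = 96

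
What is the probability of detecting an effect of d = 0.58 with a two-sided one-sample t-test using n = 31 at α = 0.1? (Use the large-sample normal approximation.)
Power ≈ 0.94

Power calculation (one-sample t-test, normal approximation):
z_β = d · √n - z_{α/2}
z_β = 0.58 · √31 - 1.645
z_β = 0.58 · 5.568 - 1.645
z_β = 1.584

Power = Φ(z_β) = Φ(1.584) ≈ 0.943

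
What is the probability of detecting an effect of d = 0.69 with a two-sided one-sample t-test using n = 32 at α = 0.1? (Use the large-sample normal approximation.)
Power ≈ 0.99

Power calculation (one-sample t-test, normal approximation):
z_β = d · √n - z_{α/2}
z_β = 0.69 · √32 - 1.645
z_β = 0.69 · 5.657 - 1.645
z_β = 2.258

Power = Φ(z_β) = Φ(2.258) ≈ 0.988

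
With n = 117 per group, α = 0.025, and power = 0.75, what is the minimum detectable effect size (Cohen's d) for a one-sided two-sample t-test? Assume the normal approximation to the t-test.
d ≈ 0.34

Minimum detectable effect (two-sample t-test, normal approximation):
d = (z_α + z_β) / √(n/2)
d = (1.960 + 0.674) / √(117/2)
d = 2.634 / 7.649
d ≈ 0.34

By Cohen's convention (0.2 small / 0.5 medium / 0.8 large): small effect.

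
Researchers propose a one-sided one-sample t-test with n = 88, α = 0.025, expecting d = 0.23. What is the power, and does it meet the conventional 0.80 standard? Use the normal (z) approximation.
Power ≈ 0.58; the study is underpowered (power < 0.80)

Power calculation (one-sample t-test, normal approximation):
z_β = d · √n - z_α
z_β = 0.23 · √88 - 1.960
z_β = 0.23 · 9.381 - 1.960
z_β = 0.198

Power = Φ(z_β) = Φ(0.198) ≈ 0.578

Effect size d = 0.23 is small by Cohen's convention (0.2/0.5/0.8).

Threshold: power ≥ 0.80 is conventionally adequate.
Power ≈ 0.58 → the study is underpowered (power < 0.80).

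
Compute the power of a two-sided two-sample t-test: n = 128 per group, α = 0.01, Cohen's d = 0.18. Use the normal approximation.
Power ≈ 0.13

Power calculation (two-sample t-test, normal approximation):
z_β = d · √(n/2) - z_{α/2}
z_β = 0.18 · √(128/2) - 2.576
z_β = 0.18 · 8.000 - 2.576
z_β = -1.136

Power = Φ(z_β) = Φ(-1.136) ≈ 0.128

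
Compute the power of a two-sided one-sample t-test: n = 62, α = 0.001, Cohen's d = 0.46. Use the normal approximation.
Power ≈ 0.63

Power calculation (one-sample t-test, normal approximation):
z_β = d · √n - z_{α/2}
z_β = 0.46 · √62 - 3.291
z_β = 0.46 · 7.874 - 3.291
z_β = 0.332

Power = Φ(z_β) = Φ(0.332) ≈ 0.630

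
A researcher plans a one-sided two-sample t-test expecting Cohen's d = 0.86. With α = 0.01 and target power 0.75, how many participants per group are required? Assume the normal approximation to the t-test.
n = 25 per group

Sample size formula (two-sample t-test, normal approximation):
n = 2 · ((z_α + z_β) / d)²

z_α = 2.326 (for α = 0.01, one-sided)
z_β = 0.674 (for power = 0.75)
d = 0.86

n = 2 · ((2.326 + 0.674) / 0.86)²
n = 2 · (3.488)²
n ≈ 24.33
Round up to the next whole number: n = 25 per group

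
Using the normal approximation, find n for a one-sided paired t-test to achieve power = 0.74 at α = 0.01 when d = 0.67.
n = 20 pairs

Sample size formula (paired t-test, normal approximation):
n = ((z_α + z_β) / d)²

z_α = 2.326 (for α = 0.01, one-sided)
z_β = 0.643 (for power = 0.74)
d = 0.67

n = ((2.326 + 0.643) / 0.67)²
n = (4.431)²
n ≈ 19.63
Round up to the next whole number: n = 20 pairs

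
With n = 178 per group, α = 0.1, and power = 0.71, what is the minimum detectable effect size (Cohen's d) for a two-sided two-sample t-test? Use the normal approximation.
d ≈ 0.23

Minimum detectable effect (two-sample t-test, normal approximation):
d = (z_{α/2} + z_β) / √(n/2)
d = (1.645 + 0.553) / √(178/2)
d = 2.198 / 9.434
d ≈ 0.23

By Cohen's convention (0.2 small / 0.5 medium / 0.8 large): small effect.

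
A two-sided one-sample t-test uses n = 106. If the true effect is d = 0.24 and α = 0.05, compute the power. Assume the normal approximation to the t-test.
Power ≈ 0.70

Power calculation (one-sample t-test, normal approximation):
z_β = d · √n - z_{α/2}
z_β = 0.24 · √106 - 1.960
z_β = 0.24 · 10.296 - 1.960
z_β = 0.511

Power = Φ(z_β) = Φ(0.511) ≈ 0.695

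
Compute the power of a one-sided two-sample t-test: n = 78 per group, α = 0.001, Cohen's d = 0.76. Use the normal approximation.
Power ≈ 0.95

Power calculation (two-sample t-test, normal approximation):
z_β = d · √(n/2) - z_α
z_β = 0.76 · √(78/2) - 3.090
z_β = 0.76 · 6.245 - 3.090
z_β = 1.656

Power = Φ(z_β) = Φ(1.656) ≈ 0.951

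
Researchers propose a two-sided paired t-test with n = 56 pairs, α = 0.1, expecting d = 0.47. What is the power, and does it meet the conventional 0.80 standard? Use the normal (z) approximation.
Power ≈ 0.97; the study is adequately powered (power ≥ 0.80)

Power calculation (paired t-test, normal approximation):
z_β = d · √n - z_{α/2}
z_β = 0.47 · √56 - 1.645
z_β = 0.47 · 7.483 - 1.645
z_β = 1.872

Power = Φ(z_β) = Φ(1.872) ≈ 0.969

Effect size d = 0.47 is small by Cohen's convention (0.2/0.5/0.8).

Threshold: power ≥ 0.80 is conventionally adequate.
Power ≈ 0.97 → the study is adequately powered (power ≥ 0.80).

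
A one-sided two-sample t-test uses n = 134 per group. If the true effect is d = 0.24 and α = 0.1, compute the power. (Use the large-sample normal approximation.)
Power ≈ 0.75

Power calculation (two-sample t-test, normal approximation):
z_β = d · √(n/2) - z_α
z_β = 0.24 · √(134/2) - 1.282
z_β = 0.24 · 8.185 - 1.282
z_β = 0.683

Power = Φ(z_β) = Φ(0.683) ≈ 0.753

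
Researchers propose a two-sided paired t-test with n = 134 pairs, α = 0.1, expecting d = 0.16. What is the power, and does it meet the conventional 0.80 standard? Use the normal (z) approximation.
Power ≈ 0.58; the study is underpowered (power < 0.80)

Power calculation (paired t-test, normal approximation):
z_β = d · √n - z_{α/2}
z_β = 0.16 · √134 - 1.645
z_β = 0.16 · 11.576 - 1.645
z_β = 0.207

Power = Φ(z_β) = Φ(0.207) ≈ 0.582

Effect size d = 0.16 is very small by Cohen's convention (0.2/0.5/0.8).

Threshold: power ≥ 0.80 is conventionally adequate.
Power ≈ 0.58 → the study is underpowered (power < 0.80).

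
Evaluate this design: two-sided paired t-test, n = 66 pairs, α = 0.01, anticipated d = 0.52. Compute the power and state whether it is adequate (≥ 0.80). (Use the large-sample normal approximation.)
Power ≈ 0.95; the study is adequately powered (power ≥ 0.80)

Power calculation (paired t-test, normal approximation):
z_β = d · √n - z_{α/2}
z_β = 0.52 · √66 - 2.576
z_β = 0.52 · 8.124 - 2.576
z_β = 1.649

Power = Φ(z_β) = Φ(1.649) ≈ 0.950

Effect size d = 0.52 is medium by Cohen's convention (0.2/0.5/0.8).

Threshold: power ≥ 0.80 is conventionally adequate.
Power ≈ 0.95 → the study is adequately powered (power ≥ 0.80).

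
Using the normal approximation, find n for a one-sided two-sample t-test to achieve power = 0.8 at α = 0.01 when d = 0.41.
n = 120 per group

Sample size formula (two-sample t-test, normal approximation):
n = 2 · ((z_α + z_β) / d)²

z_α = 2.326 (for α = 0.01, one-sided)
z_β = 0.842 (for power = 0.8)
d = 0.41

n = 2 · ((2.326 + 0.842) / 0.41)²
n = 2 · (7.727)²
n ≈ 119.41
Round up to the next whole number: n = 120 per group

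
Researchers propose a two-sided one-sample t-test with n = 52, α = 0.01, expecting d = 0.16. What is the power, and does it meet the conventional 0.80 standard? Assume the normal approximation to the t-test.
Power ≈ 0.08; the study is underpowered (power < 0.80)

Power calculation (one-sample t-test, normal approximation):
z_β = d · √n - z_{α/2}
z_β = 0.16 · √52 - 2.576
z_β = 0.16 · 7.211 - 2.576
z_β = -1.422

Power = Φ(z_β) = Φ(-1.422) ≈ 0.078

Effect size d = 0.16 is very small by Cohen's convention (0.2/0.5/0.8).

Threshold: power ≥ 0.80 is conventionally adequate.
Power ≈ 0.08 → the study is underpowered (power < 0.80).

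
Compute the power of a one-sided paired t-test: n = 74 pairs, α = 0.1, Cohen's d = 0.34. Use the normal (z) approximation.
Power ≈ 0.95

Power calculation (paired t-test, normal approximation):
z_β = d · √n - z_α
z_β = 0.34 · √74 - 1.282
z_β = 0.34 · 8.602 - 1.282
z_β = 1.643

Power = Φ(z_β) = Φ(1.643) ≈ 0.950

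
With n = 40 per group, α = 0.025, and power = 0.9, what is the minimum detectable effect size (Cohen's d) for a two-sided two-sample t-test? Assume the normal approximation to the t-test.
d ≈ 0.79

Minimum detectable effect (two-sample t-test, normal approximation):
d = (z_{α/2} + z_β) / √(n/2)
d = (2.241 + 1.282) / √(40/2)
d = 3.523 / 4.472
d ≈ 0.79

By Cohen's convention (0.2 small / 0.5 medium / 0.8 large): medium effect.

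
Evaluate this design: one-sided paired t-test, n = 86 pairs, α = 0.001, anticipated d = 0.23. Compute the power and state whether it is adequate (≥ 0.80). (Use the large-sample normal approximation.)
Power ≈ 0.17; the study is underpowered (power < 0.80)

Power calculation (paired t-test, normal approximation):
z_β = d · √n - z_α
z_β = 0.23 · √86 - 3.090
z_β = 0.23 · 9.274 - 3.090
z_β = -0.957

Power = Φ(z_β) = Φ(-0.957) ≈ 0.169

Effect size d = 0.23 is small by Cohen's convention (0.2/0.5/0.8).

Threshold: power ≥ 0.80 is conventionally adequate.
Power ≈ 0.17 → the study is underpowered (power < 0.80).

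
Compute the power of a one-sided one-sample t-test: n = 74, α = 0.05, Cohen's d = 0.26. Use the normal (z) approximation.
Power ≈ 0.72

Power calculation (one-sample t-test, normal approximation):
z_β = d · √n - z_α
z_β = 0.26 · √74 - 1.645
z_β = 0.26 · 8.602 - 1.645
z_β = 0.592

Power = Φ(z_β) = Φ(0.592) ≈ 0.723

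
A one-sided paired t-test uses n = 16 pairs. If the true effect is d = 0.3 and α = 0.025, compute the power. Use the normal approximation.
Power ≈ 0.22

Power calculation (paired t-test, normal approximation):
z_β = d · √n - z_α
z_β = 0.3 · √16 - 1.960
z_β = 0.3 · 4.000 - 1.960
z_β = -0.760

Power = Φ(z_β) = Φ(-0.760) ≈ 0.224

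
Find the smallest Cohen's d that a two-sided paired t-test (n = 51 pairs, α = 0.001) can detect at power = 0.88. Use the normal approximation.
d ≈ 0.63

Minimum detectable effect (paired t-test, normal approximation):
d = (z_{α/2} + z_β) / √n
d = (3.291 + 1.175) / √51
d = 4.466 / 7.141
d ≈ 0.63

By Cohen's convention (0.2 small / 0.5 medium / 0.8 large): medium effect.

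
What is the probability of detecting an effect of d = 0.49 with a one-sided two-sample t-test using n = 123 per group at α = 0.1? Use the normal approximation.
Power ≈ 0.99

Power calculation (two-sample t-test, normal approximation):
z_β = d · √(n/2) - z_α
z_β = 0.49 · √(123/2) - 1.282
z_β = 0.49 · 7.842 - 1.282
z_β = 2.561

Power = Φ(z_β) = Φ(2.561) ≈ 0.995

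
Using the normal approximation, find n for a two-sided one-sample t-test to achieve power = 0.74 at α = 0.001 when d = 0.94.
n = 18

Sample size formula (one-sample t-test, normal approximation):
n = ((z_{α/2} + z_β) / d)²

z_{α/2} = 3.291 (for α = 0.001, two-sided)
z_β = 0.643 (for power = 0.74)
d = 0.94

n = ((3.291 + 0.643) / 0.94)²
n = (4.185)²
n ≈ 17.51
Round up to the next whole number: n = 18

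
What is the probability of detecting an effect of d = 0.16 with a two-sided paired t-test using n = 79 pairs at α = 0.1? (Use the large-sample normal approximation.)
Power ≈ 0.41

Power calculation (paired t-test, normal approximation):
z_β = d · √n - z_{α/2}
z_β = 0.16 · √79 - 1.645
z_β = 0.16 · 8.888 - 1.645
z_β = -0.223

Power = Φ(z_β) = Φ(-0.223) ≈ 0.412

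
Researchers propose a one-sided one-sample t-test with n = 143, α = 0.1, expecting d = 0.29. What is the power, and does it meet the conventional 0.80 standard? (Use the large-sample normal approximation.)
Power ≈ 0.99; the study is adequately powered (power ≥ 0.80)

Power calculation (one-sample t-test, normal approximation):
z_β = d · √n - z_α
z_β = 0.29 · √143 - 1.282
z_β = 0.29 · 11.958 - 1.282
z_β = 2.186

Power = Φ(z_β) = Φ(2.186) ≈ 0.986

Effect size d = 0.29 is small by Cohen's convention (0.2/0.5/0.8).

Threshold: power ≥ 0.80 is conventionally adequate.
Power ≈ 0.99 → the study is adequately powered (power ≥ 0.80).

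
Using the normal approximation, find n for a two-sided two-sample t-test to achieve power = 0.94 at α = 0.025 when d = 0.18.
n = 890 per group

Sample size formula (two-sample t-test, normal approximation):
n = 2 · ((z_{α/2} + z_β) / d)²

z_{α/2} = 2.241 (for α = 0.025, two-sided)
z_β = 1.555 (for power = 0.94)
d = 0.18

n = 2 · ((2.241 + 1.555) / 0.18)²
n = 2 · (21.089)²
n ≈ 889.49
Round up to the next whole number: n = 890 per group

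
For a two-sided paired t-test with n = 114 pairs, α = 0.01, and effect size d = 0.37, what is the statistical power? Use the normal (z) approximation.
Power ≈ 0.92

Power calculation (paired t-test, normal approximation):
z_β = d · √n - z_{α/2}
z_β = 0.37 · √114 - 2.576
z_β = 0.37 · 10.677 - 2.576
z_β = 1.375

Power = Φ(z_β) = Φ(1.375) ≈ 0.915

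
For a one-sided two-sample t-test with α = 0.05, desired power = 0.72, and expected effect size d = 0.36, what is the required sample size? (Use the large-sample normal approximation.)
n = 77 per group

Sample size formula (two-sample t-test, normal approximation):
n = 2 · ((z_α + z_β) / d)²

z_α = 1.645 (for α = 0.05, one-sided)
z_β = 0.583 (for power = 0.72)
d = 0.36

n = 2 · ((1.645 + 0.583) / 0.36)²
n = 2 · (6.189)²
n ≈ 76.61
Round up to the next whole number: n = 77 per group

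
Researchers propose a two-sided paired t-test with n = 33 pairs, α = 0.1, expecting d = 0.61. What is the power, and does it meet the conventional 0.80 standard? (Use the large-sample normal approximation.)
Power ≈ 0.97; the study is adequately powered (power ≥ 0.80)

Power calculation (paired t-test, normal approximation):
z_β = d · √n - z_{α/2}
z_β = 0.61 · √33 - 1.645
z_β = 0.61 · 5.745 - 1.645
z_β = 1.859

Power = Φ(z_β) = Φ(1.859) ≈ 0.969

Effect size d = 0.61 is medium by Cohen's convention (0.2/0.5/0.8).

Threshold: power ≥ 0.80 is conventionally adequate.
Power ≈ 0.97 → the study is adequately powered (power ≥ 0.80).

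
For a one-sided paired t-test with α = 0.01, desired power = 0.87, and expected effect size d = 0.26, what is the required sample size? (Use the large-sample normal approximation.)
n = 177 pairs

Sample size formula (paired t-test, normal approximation):
n = ((z_α + z_β) / d)²

z_α = 2.326 (for α = 0.01, one-sided)
z_β = 1.126 (for power = 0.87)
d = 0.26

n = ((2.326 + 1.126) / 0.26)²
n = (13.277)²
n ≈ 176.28
Round up to the next whole number: n = 177 pairs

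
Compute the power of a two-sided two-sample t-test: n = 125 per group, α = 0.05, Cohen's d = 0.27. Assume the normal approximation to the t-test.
Power ≈ 0.57

Power calculation (two-sample t-test, normal approximation):
z_β = d · √(n/2) - z_{α/2}
z_β = 0.27 · √(125/2) - 1.960
z_β = 0.27 · 7.906 - 1.960
z_β = 0.175

Power = Φ(z_β) = Φ(0.175) ≈ 0.569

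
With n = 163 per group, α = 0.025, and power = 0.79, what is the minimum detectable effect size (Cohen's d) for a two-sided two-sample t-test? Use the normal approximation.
d ≈ 0.34

Minimum detectable effect (two-sample t-test, normal approximation):
d = (z_{α/2} + z_β) / √(n/2)
d = (2.241 + 0.806) / √(163/2)
d = 3.048 / 9.028
d ≈ 0.34

By Cohen's convention (0.2 small / 0.5 medium / 0.8 large): small effect.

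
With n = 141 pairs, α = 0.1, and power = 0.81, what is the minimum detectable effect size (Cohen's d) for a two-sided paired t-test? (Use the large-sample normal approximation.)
d ≈ 0.21

Minimum detectable effect (paired t-test, normal approximation):
d = (z_{α/2} + z_β) / √n
d = (1.645 + 0.878) / √141
d = 2.523 / 11.874
d ≈ 0.21

By Cohen's convention (0.2 small / 0.5 medium / 0.8 large): small effect.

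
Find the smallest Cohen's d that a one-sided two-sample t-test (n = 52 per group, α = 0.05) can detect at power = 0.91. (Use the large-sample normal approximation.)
d ≈ 0.59

Minimum detectable effect (two-sample t-test, normal approximation):
d = (z_α + z_β) / √(n/2)
d = (1.645 + 1.341) / √(52/2)
d = 2.986 / 5.099
d ≈ 0.59

By Cohen's convention (0.2 small / 0.5 medium / 0.8 large): medium effect.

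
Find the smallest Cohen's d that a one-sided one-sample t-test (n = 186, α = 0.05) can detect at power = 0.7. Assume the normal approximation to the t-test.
d ≈ 0.16

Minimum detectable effect (one-sample t-test, normal approximation):
d = (z_α + z_β) / √n
d = (1.645 + 0.524) / √186
d = 2.169 / 13.638
d ≈ 0.16

By Cohen's convention (0.2 small / 0.5 medium / 0.8 large): very small effect.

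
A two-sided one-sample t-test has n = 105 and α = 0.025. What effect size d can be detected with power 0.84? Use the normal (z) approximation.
d ≈ 0.32

Minimum detectable effect (one-sample t-test, normal approximation):
d = (z_{α/2} + z_β) / √n
d = (2.241 + 0.994) / √105
d = 3.236 / 10.247
d ≈ 0.32

By Cohen's convention (0.2 small / 0.5 medium / 0.8 large): small effect.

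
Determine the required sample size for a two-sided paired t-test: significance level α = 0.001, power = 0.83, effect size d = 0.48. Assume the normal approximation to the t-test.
n = 79 pairs

Sample size formula (paired t-test, normal approximation):
n = ((z_{α/2} + z_β) / d)²

z_{α/2} = 3.291 (for α = 0.001, two-sided)
z_β = 0.954 (for power = 0.83)
d = 0.48

n = ((3.291 + 0.954) / 0.48)²
n = (8.844)²
n ≈ 78.22
Round up to the next whole number: n = 79 pairs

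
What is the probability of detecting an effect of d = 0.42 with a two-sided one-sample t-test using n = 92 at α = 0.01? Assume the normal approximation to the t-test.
Power ≈ 0.93

Power calculation (one-sample t-test, normal approximation):
z_β = d · √n - z_{α/2}
z_β = 0.42 · √92 - 2.576
z_β = 0.42 · 9.592 - 2.576
z_β = 1.453

Power = Φ(z_β) = Φ(1.453) ≈ 0.927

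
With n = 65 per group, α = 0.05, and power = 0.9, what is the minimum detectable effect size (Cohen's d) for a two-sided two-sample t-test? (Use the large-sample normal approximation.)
d ≈ 0.57

Minimum detectable effect (two-sample t-test, normal approximation):
d = (z_{α/2} + z_β) / √(n/2)
d = (1.960 + 1.282) / √(65/2)
d = 3.242 / 5.701
d ≈ 0.57

By Cohen's convention (0.2 small / 0.5 medium / 0.8 large): medium effect.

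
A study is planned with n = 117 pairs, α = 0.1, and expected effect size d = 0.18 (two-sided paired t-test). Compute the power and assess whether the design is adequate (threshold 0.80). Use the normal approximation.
Power ≈ 0.62; the study is underpowered (power < 0.80)

Power calculation (paired t-test, normal approximation):
z_β = d · √n - z_{α/2}
z_β = 0.18 · √117 - 1.645
z_β = 0.18 · 10.817 - 1.645
z_β = 0.302

Power = Φ(z_β) = Φ(0.302) ≈ 0.619

Effect size d = 0.18 is very small by Cohen's convention (0.2/0.5/0.8).

Threshold: power ≥ 0.80 is conventionally adequate.
Power ≈ 0.62 → the study is underpowered (power < 0.80).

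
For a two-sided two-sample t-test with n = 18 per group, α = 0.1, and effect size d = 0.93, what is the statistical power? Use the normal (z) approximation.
Power ≈ 0.87

Power calculation (two-sample t-test, normal approximation):
z_β = d · √(n/2) - z_{α/2}
z_β = 0.93 · √(18/2) - 1.645
z_β = 0.93 · 3.000 - 1.645
z_β = 1.145

Power = Φ(z_β) = Φ(1.145) ≈ 0.874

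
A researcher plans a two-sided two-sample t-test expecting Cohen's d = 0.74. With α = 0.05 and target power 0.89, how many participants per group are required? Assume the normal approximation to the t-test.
n = 38 per group

Sample size formula (two-sample t-test, normal approximation):
n = 2 · ((z_{α/2} + z_β) / d)²

z_{α/2} = 1.960 (for α = 0.05, two-sided)
z_β = 1.227 (for power = 0.89)
d = 0.74

n = 2 · ((1.960 + 1.227) / 0.74)²
n = 2 · (4.307)²
n ≈ 37.10
Round up to the next whole number: n = 38 per group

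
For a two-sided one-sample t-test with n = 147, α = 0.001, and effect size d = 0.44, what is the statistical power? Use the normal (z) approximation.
Power ≈ 0.98

Power calculation (one-sample t-test, normal approximation):
z_β = d · √n - z_{α/2}
z_β = 0.44 · √147 - 3.291
z_β = 0.44 · 12.124 - 3.291
z_β = 2.044

Power = Φ(z_β) = Φ(2.044) ≈ 0.980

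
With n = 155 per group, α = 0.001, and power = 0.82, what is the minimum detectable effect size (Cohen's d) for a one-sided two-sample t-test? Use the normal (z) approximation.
d ≈ 0.46

Minimum detectable effect (two-sample t-test, normal approximation):
d = (z_α + z_β) / √(n/2)
d = (3.090 + 0.915) / √(155/2)
d = 4.006 / 8.803
d ≈ 0.46

By Cohen's convention (0.2 small / 0.5 medium / 0.8 large): small effect.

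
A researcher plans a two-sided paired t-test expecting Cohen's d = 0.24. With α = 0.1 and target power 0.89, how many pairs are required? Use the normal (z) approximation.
n = 144 pairs

Sample size formula (paired t-test, normal approximation):
n = ((z_{α/2} + z_β) / d)²

z_{α/2} = 1.645 (for α = 0.1, two-sided)
z_β = 1.227 (for power = 0.89)
d = 0.24

n = ((1.645 + 1.227) / 0.24)²
n = (11.967)²
n ≈ 143.21
Round up to the next whole number: n = 144 pairs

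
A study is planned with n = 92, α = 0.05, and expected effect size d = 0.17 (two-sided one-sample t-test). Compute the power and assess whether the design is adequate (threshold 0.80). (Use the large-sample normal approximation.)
Power ≈ 0.37; the study is underpowered (power < 0.80)

Power calculation (one-sample t-test, normal approximation):
z_β = d · √n - z_{α/2}
z_β = 0.17 · √92 - 1.960
z_β = 0.17 · 9.592 - 1.960
z_β = -0.329

Power = Φ(z_β) = Φ(-0.329) ≈ 0.371

Effect size d = 0.17 is very small by Cohen's convention (0.2/0.5/0.8).

Threshold: power ≥ 0.80 is conventionally adequate.
Power ≈ 0.37 → the study is underpowered (power < 0.80).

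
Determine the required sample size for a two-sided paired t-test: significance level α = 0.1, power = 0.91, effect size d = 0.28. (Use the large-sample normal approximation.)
n = 114 pairs

Sample size formula (paired t-test, normal approximation):
n = ((z_{α/2} + z_β) / d)²

z_{α/2} = 1.645 (for α = 0.1, two-sided)
z_β = 1.341 (for power = 0.91)
d = 0.28

n = ((1.645 + 1.341) / 0.28)²
n = (10.664)²
n ≈ 113.72
Round up to the next whole number: n = 114 pairs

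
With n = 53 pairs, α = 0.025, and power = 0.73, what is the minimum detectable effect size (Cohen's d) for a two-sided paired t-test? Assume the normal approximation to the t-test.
d ≈ 0.39

Minimum detectable effect (paired t-test, normal approximation):
d = (z_{α/2} + z_β) / √n
d = (2.241 + 0.613) / √53
d = 2.854 / 7.280
d ≈ 0.39

By Cohen's convention (0.2 small / 0.5 medium / 0.8 large): small effect.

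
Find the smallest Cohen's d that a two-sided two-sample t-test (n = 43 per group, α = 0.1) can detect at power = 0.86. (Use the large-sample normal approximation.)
d ≈ 0.59

Minimum detectable effect (two-sample t-test, normal approximation):
d = (z_{α/2} + z_β) / √(n/2)
d = (1.645 + 1.080) / √(43/2)
d = 2.725 / 4.637
d ≈ 0.59

By Cohen's convention (0.2 small / 0.5 medium / 0.8 large): medium effect.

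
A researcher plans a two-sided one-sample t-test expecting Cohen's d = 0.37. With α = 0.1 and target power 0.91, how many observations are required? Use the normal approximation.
n = 66

Sample size formula (one-sample t-test, normal approximation):
n = ((z_{α/2} + z_β) / d)²

z_{α/2} = 1.645 (for α = 0.1, two-sided)
z_β = 1.341 (for power = 0.91)
d = 0.37

n = ((1.645 + 1.341) / 0.37)²
n = (8.070)²
n ≈ 65.12
Round up to the next whole number: n = 66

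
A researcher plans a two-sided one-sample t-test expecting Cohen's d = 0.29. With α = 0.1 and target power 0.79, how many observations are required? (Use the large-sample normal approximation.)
n = 72

Sample size formula (one-sample t-test, normal approximation):
n = ((z_{α/2} + z_β) / d)²

z_{α/2} = 1.645 (for α = 0.1, two-sided)
z_β = 0.806 (for power = 0.79)
d = 0.29

n = ((1.645 + 0.806) / 0.29)²
n = (8.452)²
n ≈ 71.44
Round up to the next whole number: n = 72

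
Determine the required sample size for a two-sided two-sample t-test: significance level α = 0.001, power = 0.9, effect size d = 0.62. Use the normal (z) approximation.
n = 109 per group

Sample size formula (two-sample t-test, normal approximation):
n = 2 · ((z_{α/2} + z_β) / d)²

z_{α/2} = 3.291 (for α = 0.001, two-sided)
z_β = 1.282 (for power = 0.9)
d = 0.62

n = 2 · ((3.291 + 1.282) / 0.62)²
n = 2 · (7.376)²
n ≈ 108.81
Round up to the next whole number: n = 109 per group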